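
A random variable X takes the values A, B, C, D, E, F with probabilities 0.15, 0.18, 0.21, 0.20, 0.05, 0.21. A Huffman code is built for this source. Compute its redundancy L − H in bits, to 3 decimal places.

0.098 bits

Entropy H = −Σ p log₂ p ≈ 2.4820 bits.
Huffman merges: 1/20+3/20→1/5; 9/50+1/5→19/50; 1/5+21/100→41/100; 21/100+19/50→59/100; 41/100+59/100→1. L = 129/50 ≈ 2.5800.
L − H = 2.5800 − 2.4820 = 0.098 bits.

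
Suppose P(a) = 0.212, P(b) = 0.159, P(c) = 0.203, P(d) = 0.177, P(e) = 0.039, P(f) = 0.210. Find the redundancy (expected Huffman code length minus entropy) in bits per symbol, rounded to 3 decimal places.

0.112 bits

Entropy H = −Σ p log₂ p ≈ 2.4608 bits.
Huffman merges: 39/1000+159/1000→99/500; 177/1000+99/500→3/8; 203/1000+21/100→413/1000; 53/250+3/8→587/1000; 413/1000+587/1000→1. L = 2573/1000 ≈ 2.5730.
L − H = 2.5730 − 2.4608 = 0.112 bits.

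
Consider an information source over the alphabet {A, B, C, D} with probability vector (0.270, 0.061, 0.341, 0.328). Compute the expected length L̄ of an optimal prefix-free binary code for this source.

Repeatedly combine the two least-probable nodes; the expected code length is the sum of the merged weights.
merge 61/1000 + 27/100 → 331/1000
merge 41/125 + 331/1000 → 659/1000
merge 341/1000 + 659/1000 → 1
L = 331/1000 + 659/1000 + 1 = 199/100 = 1.99 bits/symbol.

1.99 bits/symbol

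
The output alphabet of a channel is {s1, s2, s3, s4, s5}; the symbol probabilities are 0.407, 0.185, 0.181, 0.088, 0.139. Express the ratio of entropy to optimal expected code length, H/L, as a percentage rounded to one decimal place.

97.4%

Entropy H = −Σ p log₂ p ≈ 2.1288 bits.
Huffman merges: 11/125+139/1000→227/1000; 181/1000+37/200→183/500; 227/1000+183/500→593/1000; 407/1000+593/1000→1. L = 1093/500 ≈ 2.1860.
Efficiency = H/L = 2.1288/2.1860 = 97.4%.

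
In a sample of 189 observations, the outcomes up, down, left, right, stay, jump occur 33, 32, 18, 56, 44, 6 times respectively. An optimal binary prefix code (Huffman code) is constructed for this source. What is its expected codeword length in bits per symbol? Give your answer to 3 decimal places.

2.423 bits/symbol

Probabilities are the counts divided by 189.
Repeatedly combine the two least-probable nodes; the expected code length is the sum of the merged weights.
merge 2/63 + 2/21 → 8/63
merge 8/63 + 32/189 → 8/27
merge 11/63 + 44/189 → 11/27
merge 8/27 + 8/27 → 16/27
merge 11/27 + 16/27 → 1
L = 8/63 + 8/27 + 11/27 + 16/27 + 1 = 458/189 ≈ 2.423 bits/symbol.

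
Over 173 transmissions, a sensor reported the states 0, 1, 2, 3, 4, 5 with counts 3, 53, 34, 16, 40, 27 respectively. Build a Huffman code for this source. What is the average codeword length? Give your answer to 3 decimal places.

Probabilities are the counts divided by 173.
Repeatedly combine the two least-probable nodes; the expected code length is the sum of the merged weights.
merge 3/173 + 16/173 → 19/173
merge 19/173 + 27/173 → 46/173
merge 34/173 + 40/173 → 74/173
merge 46/173 + 53/173 → 99/173
merge 74/173 + 99/173 → 1
L = 19/173 + 46/173 + 74/173 + 99/173 + 1 = 411/173 ≈ 2.376 bits/symbol.

2.376 bits/symbol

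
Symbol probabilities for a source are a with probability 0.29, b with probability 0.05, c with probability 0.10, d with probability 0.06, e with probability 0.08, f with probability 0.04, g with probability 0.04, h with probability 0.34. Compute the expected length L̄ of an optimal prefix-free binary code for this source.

Repeatedly combine the two least-probable nodes; the expected code length is the sum of the merged weights.
merge 1/25 + 1/25 → 2/25
merge 1/20 + 3/50 → 11/100
merge 2/25 + 2/25 → 4/25
merge 1/10 + 11/100 → 21/100
merge 4/25 + 21/100 → 37/100
merge 29/100 + 17/50 → 63/100
merge 37/100 + 63/100 → 1
L = 2/25 + 11/100 + 4/25 + 21/100 + 37/100 + 63/100 + 1 = 64/25 = 2.56 bits/symbol.

2.56 bits/symbol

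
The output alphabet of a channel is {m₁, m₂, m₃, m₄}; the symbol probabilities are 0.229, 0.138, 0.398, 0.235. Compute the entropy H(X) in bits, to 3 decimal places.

H = −Σ pᵢ log₂ pᵢ.
−0.229·log₂(0.229) = 0.4870
−0.138·log₂(0.138) = 0.3943
−0.398·log₂(0.398) = 0.5290
−0.235·log₂(0.235) = 0.4910
Sum ≈ 1.9013 → 1.901 bits.

1.901 bits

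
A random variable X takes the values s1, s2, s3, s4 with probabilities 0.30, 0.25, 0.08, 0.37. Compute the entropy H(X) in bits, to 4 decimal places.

H = −Σ pᵢ log₂ pᵢ.
−0.30·log₂(0.30) = 0.5211
−0.25·log₂(0.25) = 0.5000
−0.08·log₂(0.08) = 0.2915
−0.37·log₂(0.37) = 0.5307
Sum ≈ 1.8433 → 1.8433 bits.

1.8433 bits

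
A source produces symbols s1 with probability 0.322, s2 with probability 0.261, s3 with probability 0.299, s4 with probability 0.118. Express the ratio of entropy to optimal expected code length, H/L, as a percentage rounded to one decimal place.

95.8%

Entropy H = −Σ p log₂ p ≈ 1.9168 bits.
Huffman merges: 59/500+261/1000→379/1000; 299/1000+161/500→621/1000; 379/1000+621/1000→1. L = 2 ≈ 2.0000.
Efficiency = H/L = 1.9168/2.0000 = 95.8%.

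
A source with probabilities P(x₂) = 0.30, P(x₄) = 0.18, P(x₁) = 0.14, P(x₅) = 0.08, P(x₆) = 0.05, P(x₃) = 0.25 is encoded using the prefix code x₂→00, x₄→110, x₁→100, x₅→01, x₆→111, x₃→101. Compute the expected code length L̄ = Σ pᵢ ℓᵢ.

L̄ = Σ pᵢ·ℓᵢ = 0.30·2 + 0.18·3 + 0.14·3 + 0.08·2 + 0.05·3 + 0.25·3 = 2.62 bits/symbol.

2.62 bits/symbol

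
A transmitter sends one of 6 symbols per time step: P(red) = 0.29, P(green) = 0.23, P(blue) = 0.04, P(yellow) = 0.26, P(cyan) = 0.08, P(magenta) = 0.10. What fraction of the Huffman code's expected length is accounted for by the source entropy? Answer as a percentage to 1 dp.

Entropy H = −Σ p log₂ p ≈ 2.3203 bits.
Huffman merges: 1/25+2/25→3/25; 1/10+3/25→11/50; 11/50+23/100→9/20; 13/50+29/100→11/20; 9/20+11/20→1. L = 117/50 ≈ 2.3400.
Efficiency = H/L = 2.3203/2.3400 = 99.2%.

99.2%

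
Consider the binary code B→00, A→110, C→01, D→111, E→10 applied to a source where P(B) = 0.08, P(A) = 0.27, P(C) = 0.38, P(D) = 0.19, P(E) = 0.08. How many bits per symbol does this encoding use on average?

L̄ = Σ pᵢ·ℓᵢ = 0.08·2 + 0.27·3 + 0.38·2 + 0.19·3 + 0.08·2 = 2.46 bits/symbol.

2.46 bits/symbol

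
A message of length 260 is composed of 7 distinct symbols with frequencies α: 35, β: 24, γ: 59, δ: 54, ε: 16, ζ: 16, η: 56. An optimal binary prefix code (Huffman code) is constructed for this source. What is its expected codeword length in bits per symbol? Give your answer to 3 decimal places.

Probabilities are the counts divided by 260.
Repeatedly combine the two least-probable nodes; the expected code length is the sum of the merged weights.
merge 4/65 + 4/65 → 8/65
merge 6/65 + 8/65 → 14/65
merge 7/52 + 27/130 → 89/260
merge 14/65 + 14/65 → 28/65
merge 59/260 + 89/260 → 37/65
merge 28/65 + 37/65 → 1
L = 8/65 + 14/65 + 89/260 + 28/65 + 37/65 + 1 = 697/260 ≈ 2.681 bits/symbol.

2.681 bits/symbol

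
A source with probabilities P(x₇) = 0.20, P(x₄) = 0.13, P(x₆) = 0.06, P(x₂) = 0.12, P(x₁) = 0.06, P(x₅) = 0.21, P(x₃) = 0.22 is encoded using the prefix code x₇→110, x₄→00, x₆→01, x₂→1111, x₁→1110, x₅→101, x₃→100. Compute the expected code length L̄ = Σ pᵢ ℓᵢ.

2.99 bits/symbol

L̄ = Σ pᵢ·ℓᵢ = 0.20·3 + 0.13·2 + 0.06·2 + 0.12·4 + 0.06·4 + 0.21·3 + 0.22·3 = 2.99 bits/symbol.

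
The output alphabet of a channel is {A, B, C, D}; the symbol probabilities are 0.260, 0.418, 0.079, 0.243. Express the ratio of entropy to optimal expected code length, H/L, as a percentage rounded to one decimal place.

Entropy H = −Σ p log₂ p ≈ 1.8166 bits.
Huffman merges: 79/1000+243/1000→161/500; 13/50+161/500→291/500; 209/500+291/500→1. L = 238/125 ≈ 1.9040.
Efficiency = H/L = 1.8166/1.9040 = 95.4%.

95.4%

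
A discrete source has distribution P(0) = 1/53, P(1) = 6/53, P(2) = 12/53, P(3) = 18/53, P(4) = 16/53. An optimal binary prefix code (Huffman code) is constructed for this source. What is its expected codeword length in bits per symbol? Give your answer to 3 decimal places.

Repeatedly combine the two least-probable nodes; the expected code length is the sum of the merged weights.
merge 1/53 + 6/53 → 7/53
merge 7/53 + 12/53 → 19/53
merge 16/53 + 18/53 → 34/53
merge 19/53 + 34/53 → 1
L = 7/53 + 19/53 + 34/53 + 1 = 113/53 ≈ 2.132 bits/symbol.

2.132 bits/symbol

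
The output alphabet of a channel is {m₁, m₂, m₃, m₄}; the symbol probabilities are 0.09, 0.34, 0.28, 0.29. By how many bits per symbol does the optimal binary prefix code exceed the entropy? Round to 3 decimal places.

Entropy H = −Σ p log₂ p ≈ 1.8740 bits.
Huffman merges: 9/100+7/25→37/100; 29/100+17/50→63/100; 37/100+63/100→1. L = 2 ≈ 2.0000.
L − H = 2.0000 − 1.8740 = 0.126 bits.

0.126 bits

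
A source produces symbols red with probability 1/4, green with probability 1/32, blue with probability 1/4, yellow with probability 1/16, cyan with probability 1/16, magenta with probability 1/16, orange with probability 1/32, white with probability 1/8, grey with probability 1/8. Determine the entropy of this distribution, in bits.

2.8125 bits

Each probability is a power of 1/2, so log₂(1/p) is an integer.
H = Σ p·log₂(1/p) = 1/4·2 + 1/32·5 + 1/4·2 + 1/16·4 + 1/16·4 + 1/16·4 + 1/32·5 + 1/8·3 + 1/8·3 = 2.8125 bits.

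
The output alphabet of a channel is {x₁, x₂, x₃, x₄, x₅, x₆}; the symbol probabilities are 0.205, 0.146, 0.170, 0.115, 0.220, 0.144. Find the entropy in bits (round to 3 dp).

H = −Σ pᵢ log₂ pᵢ.
−0.205·log₂(0.205) = 0.4687
−0.146·log₂(0.146) = 0.4053
−0.170·log₂(0.170) = 0.4346
−0.115·log₂(0.115) = 0.3588
−0.220·log₂(0.220) = 0.4806
−0.144·log₂(0.144) = 0.4026
Sum ≈ 2.5506 → 2.551 bits.

2.551 bits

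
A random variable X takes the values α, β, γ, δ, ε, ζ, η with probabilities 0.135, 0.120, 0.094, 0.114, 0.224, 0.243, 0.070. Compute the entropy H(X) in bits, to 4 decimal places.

2.6829 bits

H = −Σ pᵢ log₂ pᵢ.
−0.135·log₂(0.135) = 0.3900
−0.120·log₂(0.120) = 0.3671
−0.094·log₂(0.094) = 0.3207
−0.114·log₂(0.114) = 0.3571
−0.224·log₂(0.224) = 0.4835
−0.243·log₂(0.243) = 0.4960
−0.070·log₂(0.070) = 0.2686
Sum ≈ 2.6829 → 2.6829 bits.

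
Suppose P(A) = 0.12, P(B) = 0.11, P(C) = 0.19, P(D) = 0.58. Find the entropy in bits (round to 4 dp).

1.6284 bits

H = −Σ pᵢ log₂ pᵢ.
−0.12·log₂(0.12) = 0.3671
−0.11·log₂(0.11) = 0.3503
−0.19·log₂(0.19) = 0.4552
−0.58·log₂(0.58) = 0.4558
Sum ≈ 1.6284 → 1.6284 bits.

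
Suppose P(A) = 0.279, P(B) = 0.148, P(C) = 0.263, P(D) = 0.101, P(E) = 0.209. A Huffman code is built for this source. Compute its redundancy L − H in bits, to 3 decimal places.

0.014 bits

Entropy H = −Σ p log₂ p ≈ 2.2346 bits.
Huffman merges: 101/1000+37/250→249/1000; 209/1000+249/1000→229/500; 263/1000+279/1000→271/500; 229/500+271/500→1. L = 2249/1000 ≈ 2.2490.
L − H = 2.2490 − 2.2346 = 0.014 bits.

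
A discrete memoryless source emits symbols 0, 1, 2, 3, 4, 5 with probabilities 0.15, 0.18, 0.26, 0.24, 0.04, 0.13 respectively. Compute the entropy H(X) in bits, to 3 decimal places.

H = −Σ pᵢ log₂ pᵢ.
−0.15·log₂(0.15) = 0.4105
−0.18·log₂(0.18) = 0.4453
−0.26·log₂(0.26) = 0.5053
−0.24·log₂(0.24) = 0.4941
−0.04·log₂(0.04) = 0.1858
−0.13·log₂(0.13) = 0.3826
Sum ≈ 2.4237 → 2.424 bits.

2.424 bits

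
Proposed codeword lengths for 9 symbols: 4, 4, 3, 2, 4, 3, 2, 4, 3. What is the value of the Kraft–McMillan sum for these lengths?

1.125

With common denominator 2^4 = 16: Σ 2^(−ℓᵢ) = 1/16 + 1/16 + 2/16 + 4/16 + 1/16 + 2/16 + 4/16 + 1/16 + 2/16 = 18/16 = 1.125.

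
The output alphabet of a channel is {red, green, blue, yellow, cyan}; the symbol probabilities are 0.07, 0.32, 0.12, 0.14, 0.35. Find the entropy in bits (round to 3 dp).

H = −Σ pᵢ log₂ pᵢ.
−0.07·log₂(0.07) = 0.2686
−0.32·log₂(0.32) = 0.5260
−0.12·log₂(0.12) = 0.3671
−0.14·log₂(0.14) = 0.3971
−0.35·log₂(0.35) = 0.5301
Sum ≈ 2.0889 → 2.089 bits.

2.089 bits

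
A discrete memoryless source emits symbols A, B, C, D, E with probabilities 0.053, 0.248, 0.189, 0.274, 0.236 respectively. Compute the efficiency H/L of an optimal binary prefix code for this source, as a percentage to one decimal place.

Entropy H = −Σ p log₂ p ≈ 2.1811 bits.
Huffman merges: 53/1000+189/1000→121/500; 59/250+121/500→239/500; 31/125+137/500→261/500; 239/500+261/500→1. L = 1121/500 ≈ 2.2420.
Efficiency = H/L = 2.1811/2.2420 = 97.3%.

97.3%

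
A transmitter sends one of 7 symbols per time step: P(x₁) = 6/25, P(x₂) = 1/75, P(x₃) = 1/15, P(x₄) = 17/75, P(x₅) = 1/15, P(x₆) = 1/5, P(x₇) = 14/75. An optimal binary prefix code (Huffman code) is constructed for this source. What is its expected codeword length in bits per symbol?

Repeatedly combine the two least-probable nodes; the expected code length is the sum of the merged weights.
merge 1/75 + 1/15 → 2/25
merge 1/15 + 2/25 → 11/75
merge 11/75 + 14/75 → 1/3
merge 1/5 + 17/75 → 32/75
merge 6/25 + 1/3 → 43/75
merge 32/75 + 43/75 → 1
L = 2/25 + 11/75 + 1/3 + 32/75 + 43/75 + 1 = 64/25 = 2.56 bits/symbol.

2.56 bits/symbol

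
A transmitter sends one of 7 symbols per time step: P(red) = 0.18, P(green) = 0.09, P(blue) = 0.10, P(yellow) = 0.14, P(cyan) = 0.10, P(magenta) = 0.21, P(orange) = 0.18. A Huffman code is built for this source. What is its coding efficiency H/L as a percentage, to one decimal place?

98.1%

Entropy H = −Σ p log₂ p ≈ 2.7376 bits.
Huffman merges: 9/100+1/10→19/100; 1/10+7/50→6/25; 9/50+9/50→9/25; 19/100+21/100→2/5; 6/25+9/25→3/5; 2/5+3/5→1. L = 279/100 ≈ 2.7900.
Efficiency = H/L = 2.7376/2.7900 = 98.1%.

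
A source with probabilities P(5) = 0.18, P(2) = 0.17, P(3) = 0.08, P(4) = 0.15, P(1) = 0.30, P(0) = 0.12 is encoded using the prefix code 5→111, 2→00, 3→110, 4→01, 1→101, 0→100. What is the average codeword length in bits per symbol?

L̄ = Σ pᵢ·ℓᵢ = 0.18·3 + 0.17·2 + 0.08·3 + 0.15·2 + 0.30·3 + 0.12·3 = 2.68 bits/symbol.

2.68 bits/symbol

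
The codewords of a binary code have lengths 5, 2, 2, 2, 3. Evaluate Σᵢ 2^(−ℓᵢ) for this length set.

With common denominator 2^5 = 32: Σ 2^(−ℓᵢ) = 1/32 + 8/32 + 8/32 + 8/32 + 4/32 = 29/32 = 0.90625.

0.90625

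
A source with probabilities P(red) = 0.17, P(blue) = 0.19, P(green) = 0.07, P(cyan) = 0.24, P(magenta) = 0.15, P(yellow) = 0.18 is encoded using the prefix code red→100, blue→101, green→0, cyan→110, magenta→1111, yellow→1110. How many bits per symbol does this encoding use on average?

L̄ = Σ pᵢ·ℓᵢ = 0.17·3 + 0.19·3 + 0.07·1 + 0.24·3 + 0.15·4 + 0.18·4 = 3.19 bits/symbol.

3.19 bits/symbol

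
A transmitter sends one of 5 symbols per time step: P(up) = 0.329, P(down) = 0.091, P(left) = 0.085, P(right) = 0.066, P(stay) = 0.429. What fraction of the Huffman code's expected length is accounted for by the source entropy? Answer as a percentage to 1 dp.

98.1%

Entropy H = −Σ p log₂ p ≈ 1.9272 bits.
Huffman merges: 33/500+17/200→151/1000; 91/1000+151/1000→121/500; 121/500+329/1000→571/1000; 429/1000+571/1000→1. L = 491/250 ≈ 1.9640.
Efficiency = H/L = 1.9272/1.9640 = 98.1%.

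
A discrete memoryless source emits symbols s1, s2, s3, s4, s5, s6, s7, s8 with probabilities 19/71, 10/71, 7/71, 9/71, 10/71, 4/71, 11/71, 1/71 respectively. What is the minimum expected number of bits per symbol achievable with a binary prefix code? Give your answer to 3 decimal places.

Repeatedly combine the two least-probable nodes; the expected code length is the sum of the merged weights.
merge 1/71 + 4/71 → 5/71
merge 5/71 + 7/71 → 12/71
merge 9/71 + 10/71 → 19/71
merge 10/71 + 11/71 → 21/71
merge 12/71 + 19/71 → 31/71
merge 19/71 + 21/71 → 40/71
merge 31/71 + 40/71 → 1
L = 5/71 + 12/71 + 19/71 + 21/71 + 31/71 + 40/71 + 1 = 199/71 ≈ 2.803 bits/symbol.

2.803 bits/symbol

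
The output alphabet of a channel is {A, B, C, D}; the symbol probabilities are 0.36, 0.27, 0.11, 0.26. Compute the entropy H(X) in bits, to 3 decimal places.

1.896 bits

H = −Σ pᵢ log₂ pᵢ.
−0.36·log₂(0.36) = 0.5306
−0.27·log₂(0.27) = 0.5100
−0.11·log₂(0.11) = 0.3503
−0.26·log₂(0.26) = 0.5053
Sum ≈ 1.8962 → 1.896 bits.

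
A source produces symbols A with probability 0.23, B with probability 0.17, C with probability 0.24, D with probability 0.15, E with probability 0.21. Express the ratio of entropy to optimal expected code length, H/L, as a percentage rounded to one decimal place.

Entropy H = −Σ p log₂ p ≈ 2.2998 bits.
Huffman merges: 3/20+17/100→8/25; 21/100+23/100→11/25; 6/25+8/25→14/25; 11/25+14/25→1. L = 58/25 ≈ 2.3200.
Efficiency = H/L = 2.2998/2.3200 = 99.1%.

99.1%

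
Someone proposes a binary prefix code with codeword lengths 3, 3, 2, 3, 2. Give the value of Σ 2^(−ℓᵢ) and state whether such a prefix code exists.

0.875; yes

With common denominator 2^3 = 8: Σ 2^(−ℓᵢ) = 1/8 + 1/8 + 2/8 + 1/8 + 2/8 = 7/8 = 0.875.
Kraft's inequality requires Σ ≤ 1; here Σ = 0.875 ≤ 1, so such a prefix code exists.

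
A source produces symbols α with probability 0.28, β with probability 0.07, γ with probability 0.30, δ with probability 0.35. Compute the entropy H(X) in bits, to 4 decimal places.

1.8340 bits

H = −Σ pᵢ log₂ pᵢ.
−0.28·log₂(0.28) = 0.5142
−0.07·log₂(0.07) = 0.2686
−0.30·log₂(0.30) = 0.5211
−0.35·log₂(0.35) = 0.5301
Sum ≈ 1.8340 → 1.8340 bits.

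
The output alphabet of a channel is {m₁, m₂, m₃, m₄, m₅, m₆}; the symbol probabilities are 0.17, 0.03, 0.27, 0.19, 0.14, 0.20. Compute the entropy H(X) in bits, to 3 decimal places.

H = −Σ pᵢ log₂ pᵢ.
−0.17·log₂(0.17) = 0.4346
−0.03·log₂(0.03) = 0.1518
−0.27·log₂(0.27) = 0.5100
−0.19·log₂(0.19) = 0.4552
−0.14·log₂(0.14) = 0.3971
−0.20·log₂(0.20) = 0.4644
Sum ≈ 2.4131 → 2.413 bits.

2.413 bits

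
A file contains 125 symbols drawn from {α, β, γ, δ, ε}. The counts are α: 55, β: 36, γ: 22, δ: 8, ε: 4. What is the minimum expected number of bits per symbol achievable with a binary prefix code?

1.928 bits/symbol

Probabilities are the counts divided by 125.
Repeatedly combine the two least-probable nodes; the expected code length is the sum of the merged weights.
merge 4/125 + 8/125 → 12/125
merge 12/125 + 22/125 → 34/125
merge 34/125 + 36/125 → 14/25
merge 11/25 + 14/25 → 1
L = 12/125 + 34/125 + 14/25 + 1 = 241/125 = 1.928 bits/symbol.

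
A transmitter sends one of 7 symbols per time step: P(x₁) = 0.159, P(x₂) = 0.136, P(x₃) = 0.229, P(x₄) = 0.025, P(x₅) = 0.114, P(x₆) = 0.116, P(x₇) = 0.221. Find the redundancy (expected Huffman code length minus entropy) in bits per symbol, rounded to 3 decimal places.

Entropy H = −Σ p log₂ p ≈ 2.6323 bits.
Huffman merges: 1/40+57/500→139/1000; 29/250+17/125→63/250; 139/1000+159/1000→149/500; 221/1000+229/1000→9/20; 63/250+149/500→11/20; 9/20+11/20→1. L = 2689/1000 ≈ 2.6890.
L − H = 2.6890 − 2.6323 = 0.057 bits.

0.057 bits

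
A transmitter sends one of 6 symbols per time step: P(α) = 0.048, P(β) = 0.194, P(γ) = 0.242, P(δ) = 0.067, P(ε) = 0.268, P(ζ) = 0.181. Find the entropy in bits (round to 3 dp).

H = −Σ pᵢ log₂ pᵢ.
−0.048·log₂(0.048) = 0.2103
−0.194·log₂(0.194) = 0.4590
−0.242·log₂(0.242) = 0.4954
−0.067·log₂(0.067) = 0.2613
−0.268·log₂(0.268) = 0.5091
−0.181·log₂(0.181) = 0.4463
Sum ≈ 2.3813 → 2.381 bits.

2.381 bits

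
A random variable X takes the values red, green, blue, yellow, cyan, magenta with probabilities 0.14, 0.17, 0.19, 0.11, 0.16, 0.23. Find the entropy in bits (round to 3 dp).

H = −Σ pᵢ log₂ pᵢ.
−0.14·log₂(0.14) = 0.3971
−0.17·log₂(0.17) = 0.4346
−0.19·log₂(0.19) = 0.4552
−0.11·log₂(0.11) = 0.3503
−0.16·log₂(0.16) = 0.4230
−0.23·log₂(0.23) = 0.4877
Sum ≈ 2.5479 → 2.548 bits.

2.548 bits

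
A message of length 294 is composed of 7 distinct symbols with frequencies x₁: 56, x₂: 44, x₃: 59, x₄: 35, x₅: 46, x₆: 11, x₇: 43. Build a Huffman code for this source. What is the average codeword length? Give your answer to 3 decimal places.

Probabilities are the counts divided by 294.
Repeatedly combine the two least-probable nodes; the expected code length is the sum of the merged weights.
merge 11/294 + 5/42 → 23/147
merge 43/294 + 22/147 → 29/98
merge 23/147 + 23/147 → 46/147
merge 4/21 + 59/294 → 115/294
merge 29/98 + 46/147 → 179/294
merge 115/294 + 179/294 → 1
L = 23/147 + 29/98 + 46/147 + 115/294 + 179/294 + 1 = 271/98 ≈ 2.765 bits/symbol.

2.765 bits/symbol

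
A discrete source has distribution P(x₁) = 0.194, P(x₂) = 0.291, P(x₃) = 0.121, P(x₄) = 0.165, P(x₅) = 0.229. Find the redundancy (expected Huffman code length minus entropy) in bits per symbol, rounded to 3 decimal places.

Entropy H = −Σ p log₂ p ≈ 2.2618 bits.
Huffman merges: 121/1000+33/200→143/500; 97/500+229/1000→423/1000; 143/500+291/1000→577/1000; 423/1000+577/1000→1. L = 1143/500 ≈ 2.2860.
L − H = 2.2860 − 2.2618 = 0.024 bits.

0.024 bits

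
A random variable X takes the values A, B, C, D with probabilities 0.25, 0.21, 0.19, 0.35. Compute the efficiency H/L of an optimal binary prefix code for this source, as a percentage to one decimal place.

97.9%

Entropy H = −Σ p log₂ p ≈ 1.9582 bits.
Huffman merges: 19/100+21/100→2/5; 1/4+7/20→3/5; 2/5+3/5→1. L = 2 ≈ 2.0000.
Efficiency = H/L = 1.9582/2.0000 = 97.9%.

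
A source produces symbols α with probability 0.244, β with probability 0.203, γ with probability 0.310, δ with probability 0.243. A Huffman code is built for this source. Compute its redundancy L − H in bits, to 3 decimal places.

0.017 bits

Entropy H = −Σ p log₂ p ≈ 1.9833 bits.
Huffman merges: 203/1000+243/1000→223/500; 61/250+31/100→277/500; 223/500+277/500→1. L = 2 ≈ 2.0000.
L − H = 2.0000 − 1.9833 = 0.017 bits.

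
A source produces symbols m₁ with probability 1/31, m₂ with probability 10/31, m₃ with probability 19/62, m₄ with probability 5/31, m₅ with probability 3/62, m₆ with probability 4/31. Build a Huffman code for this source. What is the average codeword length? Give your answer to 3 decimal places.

Repeatedly combine the two least-probable nodes; the expected code length is the sum of the merged weights.
merge 1/31 + 3/62 → 5/62
merge 5/62 + 4/31 → 13/62
merge 5/31 + 13/62 → 23/62
merge 19/62 + 10/31 → 39/62
merge 23/62 + 39/62 → 1
L = 5/62 + 13/62 + 23/62 + 39/62 + 1 = 71/31 ≈ 2.290 bits/symbol.

2.290 bits/symbol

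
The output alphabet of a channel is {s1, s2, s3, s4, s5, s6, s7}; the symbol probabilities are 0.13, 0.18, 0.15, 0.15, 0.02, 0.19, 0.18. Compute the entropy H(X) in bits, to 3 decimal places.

H = −Σ pᵢ log₂ pᵢ.
−0.13·log₂(0.13) = 0.3826
−0.18·log₂(0.18) = 0.4453
−0.15·log₂(0.15) = 0.4105
−0.15·log₂(0.15) = 0.4105
−0.02·log₂(0.02) = 0.1129
−0.19·log₂(0.19) = 0.4552
−0.18·log₂(0.18) = 0.4453
Sum ≈ 2.6625 → 2.662 bits.

2.662 bits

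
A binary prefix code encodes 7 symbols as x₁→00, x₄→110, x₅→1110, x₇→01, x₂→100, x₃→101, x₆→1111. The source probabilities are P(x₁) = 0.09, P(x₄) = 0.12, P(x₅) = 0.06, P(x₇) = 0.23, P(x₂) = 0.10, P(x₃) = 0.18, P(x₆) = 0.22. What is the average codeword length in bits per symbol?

L̄ = Σ pᵢ·ℓᵢ = 0.09·2 + 0.12·3 + 0.06·4 + 0.23·2 + 0.10·3 + 0.18·3 + 0.22·4 = 2.96 bits/symbol.

2.96 bits/symbol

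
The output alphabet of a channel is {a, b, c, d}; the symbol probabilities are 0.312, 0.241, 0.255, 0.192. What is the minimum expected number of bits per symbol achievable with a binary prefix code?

Repeatedly combine the two least-probable nodes; the expected code length is the sum of the merged weights.
merge 24/125 + 241/1000 → 433/1000
merge 51/200 + 39/125 → 567/1000
merge 433/1000 + 567/1000 → 1
L = 433/1000 + 567/1000 + 1 = 2 bits/symbol.

2 bits/symbol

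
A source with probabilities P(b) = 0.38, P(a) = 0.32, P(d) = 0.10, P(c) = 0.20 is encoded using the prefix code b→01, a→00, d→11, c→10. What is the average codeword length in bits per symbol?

L̄ = Σ pᵢ·ℓᵢ = 0.38·2 + 0.32·2 + 0.10·2 + 0.20·2 = 2 bits/symbol.

2 bits/symbol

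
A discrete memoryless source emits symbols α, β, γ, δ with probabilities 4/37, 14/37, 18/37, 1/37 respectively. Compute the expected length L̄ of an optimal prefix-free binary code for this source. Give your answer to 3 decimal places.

1.649 bits/symbol

Repeatedly combine the two least-probable nodes; the expected code length is the sum of the merged weights.
merge 1/37 + 4/37 → 5/37
merge 5/37 + 14/37 → 19/37
merge 18/37 + 19/37 → 1
L = 5/37 + 19/37 + 1 = 61/37 ≈ 1.649 bits/symbol.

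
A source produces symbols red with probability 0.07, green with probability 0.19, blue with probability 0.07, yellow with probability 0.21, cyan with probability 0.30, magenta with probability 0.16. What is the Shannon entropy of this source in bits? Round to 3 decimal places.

2.409 bits

H = −Σ pᵢ log₂ pᵢ.
−0.07·log₂(0.07) = 0.2686
−0.19·log₂(0.19) = 0.4552
−0.07·log₂(0.07) = 0.2686
−0.21·log₂(0.21) = 0.4728
−0.30·log₂(0.30) = 0.5211
−0.16·log₂(0.16) = 0.4230
Sum ≈ 2.4093 → 2.409 bits.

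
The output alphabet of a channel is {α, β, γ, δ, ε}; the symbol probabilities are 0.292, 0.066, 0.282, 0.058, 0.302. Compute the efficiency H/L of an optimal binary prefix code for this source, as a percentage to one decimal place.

96.6%

Entropy H = −Σ p log₂ p ≈ 2.0523 bits.
Huffman merges: 29/500+33/500→31/250; 31/250+141/500→203/500; 73/250+151/500→297/500; 203/500+297/500→1. L = 531/250 ≈ 2.1240.
Efficiency = H/L = 2.0523/2.1240 = 96.6%.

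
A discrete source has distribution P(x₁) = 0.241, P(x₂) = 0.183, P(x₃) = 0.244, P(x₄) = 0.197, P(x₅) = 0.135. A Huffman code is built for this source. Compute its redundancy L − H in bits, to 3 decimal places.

Entropy H = −Σ p log₂ p ≈ 2.2914 bits.
Huffman merges: 27/200+183/1000→159/500; 197/1000+241/1000→219/500; 61/250+159/500→281/500; 219/500+281/500→1. L = 1159/500 ≈ 2.3180.
L − H = 2.3180 − 2.2914 = 0.027 bits.

0.027 bits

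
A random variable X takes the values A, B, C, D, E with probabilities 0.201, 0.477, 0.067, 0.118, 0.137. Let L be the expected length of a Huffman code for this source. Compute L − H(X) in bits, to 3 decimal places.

0.037 bits

Entropy H = −Σ p log₂ p ≈ 1.9926 bits.
Huffman merges: 67/1000+59/500→37/200; 137/1000+37/200→161/500; 201/1000+161/500→523/1000; 477/1000+523/1000→1. L = 203/100 ≈ 2.0300.
L − H = 2.0300 − 1.9926 = 0.037 bits.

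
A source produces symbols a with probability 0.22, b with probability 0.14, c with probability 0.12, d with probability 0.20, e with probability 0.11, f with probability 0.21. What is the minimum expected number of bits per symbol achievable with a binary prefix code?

Repeatedly combine the two least-probable nodes; the expected code length is the sum of the merged weights.
merge 11/100 + 3/25 → 23/100
merge 7/50 + 1/5 → 17/50
merge 21/100 + 11/50 → 43/100
merge 23/100 + 17/50 → 57/100
merge 43/100 + 57/100 → 1
L = 23/100 + 17/50 + 43/100 + 57/100 + 1 = 257/100 = 2.57 bits/symbol.

2.57 bits/symbol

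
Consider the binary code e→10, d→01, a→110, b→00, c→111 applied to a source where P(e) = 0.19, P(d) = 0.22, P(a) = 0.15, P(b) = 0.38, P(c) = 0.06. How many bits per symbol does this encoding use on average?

2.21 bits/symbol

L̄ = Σ pᵢ·ℓᵢ = 0.19·2 + 0.22·2 + 0.15·3 + 0.38·2 + 0.06·3 = 2.21 bits/symbol.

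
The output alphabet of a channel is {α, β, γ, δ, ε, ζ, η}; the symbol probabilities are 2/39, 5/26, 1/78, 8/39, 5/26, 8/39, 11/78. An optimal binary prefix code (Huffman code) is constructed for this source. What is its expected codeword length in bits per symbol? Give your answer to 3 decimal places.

Repeatedly combine the two least-probable nodes; the expected code length is the sum of the merged weights.
merge 1/78 + 2/39 → 5/78
merge 5/78 + 11/78 → 8/39
merge 5/26 + 5/26 → 5/13
merge 8/39 + 8/39 → 16/39
merge 8/39 + 5/13 → 23/39
merge 16/39 + 23/39 → 1
L = 5/78 + 8/39 + 5/13 + 16/39 + 23/39 + 1 = 69/26 ≈ 2.654 bits/symbol.

2.654 bits/symbol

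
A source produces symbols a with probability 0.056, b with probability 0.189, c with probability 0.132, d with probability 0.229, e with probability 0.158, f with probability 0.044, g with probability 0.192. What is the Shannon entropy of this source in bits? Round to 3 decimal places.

H = −Σ pᵢ log₂ pᵢ.
−0.056·log₂(0.056) = 0.2329
−0.189·log₂(0.189) = 0.4543
−0.132·log₂(0.132) = 0.3856
−0.229·log₂(0.229) = 0.4870
−0.158·log₂(0.158) = 0.4206
−0.044·log₂(0.044) = 0.1983
−0.192·log₂(0.192) = 0.4571
Sum ≈ 2.6357 → 2.636 bits.

2.636 bits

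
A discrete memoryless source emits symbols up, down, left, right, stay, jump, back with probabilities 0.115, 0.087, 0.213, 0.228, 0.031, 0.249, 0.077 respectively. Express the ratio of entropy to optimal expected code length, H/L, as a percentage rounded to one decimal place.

Entropy H = −Σ p log₂ p ≈ 2.5665 bits.
Huffman merges: 31/1000+77/1000→27/250; 87/1000+27/250→39/200; 23/200+39/200→31/100; 213/1000+57/250→441/1000; 249/1000+31/100→559/1000; 441/1000+559/1000→1. L = 2613/1000 ≈ 2.6130.
Efficiency = H/L = 2.5665/2.6130 = 98.2%.

98.2%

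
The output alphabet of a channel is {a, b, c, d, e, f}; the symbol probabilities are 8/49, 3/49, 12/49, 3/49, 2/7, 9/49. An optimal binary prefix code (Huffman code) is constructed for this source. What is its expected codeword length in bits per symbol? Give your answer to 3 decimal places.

Repeatedly combine the two least-probable nodes; the expected code length is the sum of the merged weights.
merge 3/49 + 3/49 → 6/49
merge 6/49 + 8/49 → 2/7
merge 9/49 + 12/49 → 3/7
merge 2/7 + 2/7 → 4/7
merge 3/7 + 4/7 → 1
L = 6/49 + 2/7 + 3/7 + 4/7 + 1 = 118/49 ≈ 2.408 bits/symbol.

2.408 bits/symbol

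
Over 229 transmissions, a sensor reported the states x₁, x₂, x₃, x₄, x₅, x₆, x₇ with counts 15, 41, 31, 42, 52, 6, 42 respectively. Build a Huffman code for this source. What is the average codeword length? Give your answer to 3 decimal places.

Probabilities are the counts divided by 229.
Repeatedly combine the two least-probable nodes; the expected code length is the sum of the merged weights.
merge 6/229 + 15/229 → 21/229
merge 21/229 + 31/229 → 52/229
merge 41/229 + 42/229 → 83/229
merge 42/229 + 52/229 → 94/229
merge 52/229 + 83/229 → 135/229
merge 94/229 + 135/229 → 1
L = 21/229 + 52/229 + 83/229 + 94/229 + 135/229 + 1 = 614/229 ≈ 2.681 bits/symbol.

2.681 bits/symbol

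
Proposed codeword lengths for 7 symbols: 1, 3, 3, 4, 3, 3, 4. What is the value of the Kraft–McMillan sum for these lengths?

With common denominator 2^4 = 16: Σ 2^(−ℓᵢ) = 8/16 + 2/16 + 2/16 + 1/16 + 2/16 + 2/16 + 1/16 = 18/16 = 1.125.

1.125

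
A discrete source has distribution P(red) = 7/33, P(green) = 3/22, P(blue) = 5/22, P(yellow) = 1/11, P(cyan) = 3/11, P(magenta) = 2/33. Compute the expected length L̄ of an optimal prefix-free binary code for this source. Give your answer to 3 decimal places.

2.439 bits/symbol

Repeatedly combine the two least-probable nodes; the expected code length is the sum of the merged weights.
merge 2/33 + 1/11 → 5/33
merge 3/22 + 5/33 → 19/66
merge 7/33 + 5/22 → 29/66
merge 3/11 + 19/66 → 37/66
merge 29/66 + 37/66 → 1
L = 5/33 + 19/66 + 29/66 + 37/66 + 1 = 161/66 ≈ 2.439 bits/symbol.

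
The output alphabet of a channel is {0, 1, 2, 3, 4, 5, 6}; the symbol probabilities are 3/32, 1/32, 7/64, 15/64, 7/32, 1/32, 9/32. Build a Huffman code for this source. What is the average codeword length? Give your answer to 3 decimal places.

2.484 bits/symbol

Repeatedly combine the two least-probable nodes; the expected code length is the sum of the merged weights.
merge 1/32 + 1/32 → 1/16
merge 1/16 + 3/32 → 5/32
merge 7/64 + 5/32 → 17/64
merge 7/32 + 15/64 → 29/64
merge 17/64 + 9/32 → 35/64
merge 29/64 + 35/64 → 1
L = 1/16 + 5/32 + 17/64 + 29/64 + 35/64 + 1 = 159/64 ≈ 2.484 bits/symbol.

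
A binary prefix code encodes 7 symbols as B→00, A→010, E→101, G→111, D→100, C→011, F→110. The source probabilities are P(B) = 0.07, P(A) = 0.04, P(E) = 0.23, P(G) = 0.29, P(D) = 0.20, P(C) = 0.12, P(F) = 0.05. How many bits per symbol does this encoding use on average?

L̄ = Σ pᵢ·ℓᵢ = 0.07·2 + 0.04·3 + 0.23·3 + 0.29·3 + 0.20·3 + 0.12·3 + 0.05·3 = 2.93 bits/symbol.

2.93 bits/symbol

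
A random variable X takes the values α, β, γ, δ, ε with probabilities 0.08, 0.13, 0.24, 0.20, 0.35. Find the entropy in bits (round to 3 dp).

H = −Σ pᵢ log₂ pᵢ.
−0.08·log₂(0.08) = 0.2915
−0.13·log₂(0.13) = 0.3826
−0.24·log₂(0.24) = 0.4941
−0.20·log₂(0.20) = 0.4644
−0.35·log₂(0.35) = 0.5301
Sum ≈ 2.1628 → 2.163 bits.

2.163 bits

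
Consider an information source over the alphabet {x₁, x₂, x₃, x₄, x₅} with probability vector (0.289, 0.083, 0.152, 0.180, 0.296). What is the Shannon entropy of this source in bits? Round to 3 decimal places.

H = −Σ pᵢ log₂ pᵢ.
−0.289·log₂(0.289) = 0.5176
−0.083·log₂(0.083) = 0.2980
−0.152·log₂(0.152) = 0.4131
−0.180·log₂(0.180) = 0.4453
−0.296·log₂(0.296) = 0.5199
Sum ≈ 2.1939 → 2.194 bits.

2.194 bits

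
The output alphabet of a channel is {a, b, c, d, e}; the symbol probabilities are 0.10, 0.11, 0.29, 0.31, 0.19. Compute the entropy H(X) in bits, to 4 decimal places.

2.1794 bits

H = −Σ pᵢ log₂ pᵢ.
−0.10·log₂(0.10) = 0.3322
−0.11·log₂(0.11) = 0.3503
−0.29·log₂(0.29) = 0.5179
−0.31·log₂(0.31) = 0.5238
−0.19·log₂(0.19) = 0.4552
Sum ≈ 2.1794 → 2.1794 bits.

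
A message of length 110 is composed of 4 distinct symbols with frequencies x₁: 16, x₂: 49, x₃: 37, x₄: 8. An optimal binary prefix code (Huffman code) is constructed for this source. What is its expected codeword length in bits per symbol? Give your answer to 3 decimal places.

Probabilities are the counts divided by 110.
Repeatedly combine the two least-probable nodes; the expected code length is the sum of the merged weights.
merge 4/55 + 8/55 → 12/55
merge 12/55 + 37/110 → 61/110
merge 49/110 + 61/110 → 1
L = 12/55 + 61/110 + 1 = 39/22 ≈ 1.773 bits/symbol.

1.773 bits/symbol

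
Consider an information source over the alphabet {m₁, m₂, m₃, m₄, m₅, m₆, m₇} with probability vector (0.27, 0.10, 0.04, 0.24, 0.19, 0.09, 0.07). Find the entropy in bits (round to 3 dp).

H = −Σ pᵢ log₂ pᵢ.
−0.27·log₂(0.27) = 0.5100
−0.10·log₂(0.10) = 0.3322
−0.04·log₂(0.04) = 0.1858
−0.24·log₂(0.24) = 0.4941
−0.19·log₂(0.19) = 0.4552
−0.09·log₂(0.09) = 0.3127
−0.07·log₂(0.07) = 0.2686
Sum ≈ 2.5585 → 2.559 bits.

2.559 bits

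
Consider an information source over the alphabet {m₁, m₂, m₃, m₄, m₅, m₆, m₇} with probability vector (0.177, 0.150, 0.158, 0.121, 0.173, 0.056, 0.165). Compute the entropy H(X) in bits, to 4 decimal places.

2.7417 bits

H = −Σ pᵢ log₂ pᵢ.
−0.177·log₂(0.177) = 0.4422
−0.150·log₂(0.150) = 0.4105
−0.158·log₂(0.158) = 0.4206
−0.121·log₂(0.121) = 0.3687
−0.173·log₂(0.173) = 0.4379
−0.056·log₂(0.056) = 0.2329
−0.165·log₂(0.165) = 0.4289
Sum ≈ 2.7417 → 2.7417 bits.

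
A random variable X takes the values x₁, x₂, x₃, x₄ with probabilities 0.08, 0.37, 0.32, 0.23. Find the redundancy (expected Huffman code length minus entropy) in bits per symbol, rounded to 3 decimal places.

0.104 bits

Entropy H = −Σ p log₂ p ≈ 1.8359 bits.
Huffman merges: 2/25+23/100→31/100; 31/100+8/25→63/100; 37/100+63/100→1. L = 97/50 ≈ 1.9400.
L − H = 1.9400 − 1.8359 = 0.104 bits.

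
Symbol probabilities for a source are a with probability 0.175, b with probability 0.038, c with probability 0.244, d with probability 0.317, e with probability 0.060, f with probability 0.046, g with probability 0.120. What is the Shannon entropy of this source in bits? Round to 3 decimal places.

2.456 bits

H = −Σ pᵢ log₂ pᵢ.
−0.175·log₂(0.175) = 0.4401
−0.038·log₂(0.038) = 0.1793
−0.244·log₂(0.244) = 0.4966
−0.317·log₂(0.317) = 0.5254
−0.060·log₂(0.060) = 0.2435
−0.046·log₂(0.046) = 0.2043
−0.120·log₂(0.120) = 0.3671
Sum ≈ 2.4562 → 2.456 bits.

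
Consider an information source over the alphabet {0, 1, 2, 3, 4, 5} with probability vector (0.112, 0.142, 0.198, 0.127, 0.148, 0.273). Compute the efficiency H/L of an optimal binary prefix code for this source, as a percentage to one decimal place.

Entropy H = −Σ p log₂ p ≈ 2.5136 bits.
Huffman merges: 14/125+127/1000→239/1000; 71/500+37/250→29/100; 99/500+239/1000→437/1000; 273/1000+29/100→563/1000; 437/1000+563/1000→1. L = 2529/1000 ≈ 2.5290.
Efficiency = H/L = 2.5136/2.5290 = 99.4%.

99.4%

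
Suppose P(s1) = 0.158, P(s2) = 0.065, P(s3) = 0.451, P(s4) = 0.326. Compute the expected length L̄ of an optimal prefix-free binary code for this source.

Repeatedly combine the two least-probable nodes; the expected code length is the sum of the merged weights.
merge 13/200 + 79/500 → 223/1000
merge 223/1000 + 163/500 → 549/1000
merge 451/1000 + 549/1000 → 1
L = 223/1000 + 549/1000 + 1 = 443/250 = 1.772 bits/symbol.

1.772 bits/symbol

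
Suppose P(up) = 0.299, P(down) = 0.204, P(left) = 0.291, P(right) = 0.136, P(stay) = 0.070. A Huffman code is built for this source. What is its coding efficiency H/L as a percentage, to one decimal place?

Entropy H = −Σ p log₂ p ≈ 2.1669 bits.
Huffman merges: 7/100+17/125→103/500; 51/250+103/500→41/100; 291/1000+299/1000→59/100; 41/100+59/100→1. L = 1103/500 ≈ 2.2060.
Efficiency = H/L = 2.1669/2.2060 = 98.2%.

98.2%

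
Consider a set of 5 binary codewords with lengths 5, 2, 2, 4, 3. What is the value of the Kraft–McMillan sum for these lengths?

0.71875

With common denominator 2^5 = 32: Σ 2^(−ℓᵢ) = 1/32 + 8/32 + 8/32 + 2/32 + 4/32 = 23/32 = 0.71875.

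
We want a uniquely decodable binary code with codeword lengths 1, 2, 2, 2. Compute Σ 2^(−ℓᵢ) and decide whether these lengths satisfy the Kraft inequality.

1.25; no

With common denominator 2^2 = 4: Σ 2^(−ℓᵢ) = 2/4 + 1/4 + 1/4 + 1/4 = 5/4 = 1.25.
Kraft's inequality requires Σ ≤ 1; here Σ = 1.25 > 1, so no such prefix code exists.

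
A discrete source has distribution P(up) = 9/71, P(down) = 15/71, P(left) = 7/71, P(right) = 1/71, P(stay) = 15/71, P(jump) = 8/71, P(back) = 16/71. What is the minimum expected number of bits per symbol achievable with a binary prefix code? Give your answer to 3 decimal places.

Repeatedly combine the two least-probable nodes; the expected code length is the sum of the merged weights.
merge 1/71 + 7/71 → 8/71
merge 8/71 + 8/71 → 16/71
merge 9/71 + 15/71 → 24/71
merge 15/71 + 16/71 → 31/71
merge 16/71 + 24/71 → 40/71
merge 31/71 + 40/71 → 1
L = 8/71 + 16/71 + 24/71 + 31/71 + 40/71 + 1 = 190/71 ≈ 2.676 bits/symbol.

2.676 bits/symbol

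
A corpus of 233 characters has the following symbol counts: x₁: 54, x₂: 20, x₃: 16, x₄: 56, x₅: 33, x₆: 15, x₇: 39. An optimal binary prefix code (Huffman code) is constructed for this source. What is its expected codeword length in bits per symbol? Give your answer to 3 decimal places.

Probabilities are the counts divided by 233.
Repeatedly combine the two least-probable nodes; the expected code length is the sum of the merged weights.
merge 15/233 + 16/233 → 31/233
merge 20/233 + 31/233 → 51/233
merge 33/233 + 39/233 → 72/233
merge 51/233 + 54/233 → 105/233
merge 56/233 + 72/233 → 128/233
merge 105/233 + 128/233 → 1
L = 31/233 + 51/233 + 72/233 + 105/233 + 128/233 + 1 = 620/233 ≈ 2.661 bits/symbol.

2.661 bits/symbol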